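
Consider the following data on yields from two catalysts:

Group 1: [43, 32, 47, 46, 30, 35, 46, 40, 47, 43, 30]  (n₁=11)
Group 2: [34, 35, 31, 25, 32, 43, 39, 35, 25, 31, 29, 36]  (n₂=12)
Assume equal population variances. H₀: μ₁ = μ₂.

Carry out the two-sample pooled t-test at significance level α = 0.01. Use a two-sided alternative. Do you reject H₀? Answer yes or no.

x̄₁=39.909, s₁=6.906, n₁=11
x̄₂=32.917, s₂=5.282, n₂=12
s_p² = [10·6.906² + 11·5.282²]/21 = 37.3250
SE = √(s_p²·(1/11+1/12)) = 2.5502
t = (39.909−32.917)/2.5502 = 2.7419
df = 21
p-value (two-sided) = 0.01222
At α=0.01: p ≥ α → fail to reject H₀

reject H₀: no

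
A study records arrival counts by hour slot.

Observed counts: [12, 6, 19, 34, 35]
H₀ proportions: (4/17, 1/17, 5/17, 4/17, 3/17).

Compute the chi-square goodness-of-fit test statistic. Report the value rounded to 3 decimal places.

n = 106; E_i = n·p_i = [24.94, 6.24, 31.18, 24.94, 18.71]
χ² = (12−24.94)²/24.94 + (6−6.24)²/6.24 + (19−31.18)²/31.18 + (34−24.94)²/24.94 + (35−18.71)²/18.71 = 28.9629
df = 4

test statistic = 28.963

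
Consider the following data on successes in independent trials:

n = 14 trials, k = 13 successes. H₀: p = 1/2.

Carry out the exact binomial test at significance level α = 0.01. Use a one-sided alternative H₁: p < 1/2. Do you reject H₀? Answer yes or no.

Exact binomial: n=14, k=13, p₀=1/2=0.5000
P(X≤13) from Σ C(n,i)·p₀^i·(1−p₀)^(n−i)
p-value (one-sided, H₁ less) = 0.99994
At α=0.01: p ≥ α → fail to reject H₀

reject H₀: no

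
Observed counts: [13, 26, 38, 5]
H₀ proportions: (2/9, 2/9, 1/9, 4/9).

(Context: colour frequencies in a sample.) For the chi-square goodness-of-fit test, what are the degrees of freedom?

df = k − 1 = 4 − 1 = 3

degrees of freedom = 3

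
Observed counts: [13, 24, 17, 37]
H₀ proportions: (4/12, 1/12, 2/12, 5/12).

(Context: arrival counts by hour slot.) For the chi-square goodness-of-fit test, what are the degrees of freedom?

degrees of freedom = 3

df = k − 1 = 4 − 1 = 3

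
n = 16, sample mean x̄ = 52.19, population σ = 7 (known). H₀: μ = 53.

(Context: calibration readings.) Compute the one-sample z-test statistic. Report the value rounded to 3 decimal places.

test statistic = -0.463

SE = σ/√n = 7/√16 = 1.7500
z = (x̄−μ₀)/SE = (52.19−53)/1.7500 = -0.4629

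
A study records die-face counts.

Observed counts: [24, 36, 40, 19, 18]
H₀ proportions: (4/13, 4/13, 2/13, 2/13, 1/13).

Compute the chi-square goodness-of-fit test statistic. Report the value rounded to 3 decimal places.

n = 137; E_i = n·p_i = [42.15, 42.15, 21.08, 21.08, 10.54]
χ² = (24−42.15)²/42.15 + (36−42.15)²/42.15 + (40−21.08)²/21.08 + (19−21.08)²/21.08 + (18−10.54)²/10.54 = 31.1934
df = 4

test statistic = 31.193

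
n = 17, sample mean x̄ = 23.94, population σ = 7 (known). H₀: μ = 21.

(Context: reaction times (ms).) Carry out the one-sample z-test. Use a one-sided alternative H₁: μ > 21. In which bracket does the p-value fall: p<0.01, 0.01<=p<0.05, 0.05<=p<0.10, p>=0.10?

p-value bracket: 0.01<=p<0.05

SE = σ/√n = 7/√17 = 1.6977
z = (x̄−μ₀)/SE = (23.94−21)/1.6977 = 1.7317
p-value (one-sided, H₁ greater) = 0.04166
→ bracket: 0.01<=p<0.05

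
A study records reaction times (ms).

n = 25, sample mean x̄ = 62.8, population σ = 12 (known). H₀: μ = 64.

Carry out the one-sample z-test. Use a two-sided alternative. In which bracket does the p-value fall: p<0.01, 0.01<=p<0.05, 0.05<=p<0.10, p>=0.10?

p-value bracket: p>=0.10

SE = σ/√n = 12/√25 = 2.4000
z = (x̄−μ₀)/SE = (62.8−64)/2.4000 = -0.5000
p-value (two-sided) = 0.61708
→ bracket: p>=0.10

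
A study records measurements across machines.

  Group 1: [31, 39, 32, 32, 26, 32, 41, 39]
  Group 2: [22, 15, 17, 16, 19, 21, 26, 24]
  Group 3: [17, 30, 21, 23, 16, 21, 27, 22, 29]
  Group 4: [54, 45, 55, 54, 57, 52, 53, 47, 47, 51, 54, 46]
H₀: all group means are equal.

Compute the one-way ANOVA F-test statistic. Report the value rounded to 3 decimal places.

test statistic = 103.660

Group means [34.00, 20.00, 22.89, 51.25], grand mean 33.865
SSB = Σnᵢ(x̄ᵢ−x̄)² = 6249.185; SSW = ΣΣ(x−x̄ᵢ)² = 663.139
MSB = 6249.185/3 = 2083.0618; MSW = 663.139/33 = 20.0951
F = MSB/MSW = 103.6601
df = (3, 33)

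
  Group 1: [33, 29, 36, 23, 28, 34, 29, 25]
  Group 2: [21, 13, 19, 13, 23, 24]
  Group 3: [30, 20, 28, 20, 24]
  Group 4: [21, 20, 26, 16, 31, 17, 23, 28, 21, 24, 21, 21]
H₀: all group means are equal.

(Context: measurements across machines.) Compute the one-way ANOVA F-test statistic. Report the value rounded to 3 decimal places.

Group means [29.62, 18.83, 24.40, 22.42], grand mean 23.903
SSB = Σnᵢ(x̄ᵢ−x̄)² = 443.885; SSW = ΣΣ(x−x̄ᵢ)² = 544.825
MSB = 443.885/3 = 147.9616; MSW = 544.825/27 = 20.1787
F = MSB/MSW = 7.3326
df = (3, 27)

test statistic = 7.333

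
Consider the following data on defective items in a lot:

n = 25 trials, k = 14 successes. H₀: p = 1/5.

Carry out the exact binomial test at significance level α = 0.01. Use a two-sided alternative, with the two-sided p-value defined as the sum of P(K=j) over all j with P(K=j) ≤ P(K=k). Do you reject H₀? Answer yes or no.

reject H₀: yes

Exact binomial: n=25, k=14, p₀=1/5=0.2000
P(X=j) = C(n,j)·p₀^j·(1−p₀)^(n−j); p = Σ P(X=j) over j with P(X=j) ≤ P(X=14)
p-value (two-sided) = 0.00008
At α=0.01: p < α → reject H₀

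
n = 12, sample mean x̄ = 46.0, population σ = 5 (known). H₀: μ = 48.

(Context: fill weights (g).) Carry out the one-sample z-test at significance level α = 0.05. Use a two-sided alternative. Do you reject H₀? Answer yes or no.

reject H₀: no

SE = σ/√n = 5/√12 = 1.4434
z = (x̄−μ₀)/SE = (46.0−48)/1.4434 = -1.3856
p-value (two-sided) = 0.16586
At α=0.05: p ≥ α → fail to reject H₀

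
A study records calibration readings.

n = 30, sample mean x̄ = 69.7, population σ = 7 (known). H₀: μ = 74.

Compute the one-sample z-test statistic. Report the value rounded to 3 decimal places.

SE = σ/√n = 7/√30 = 1.2780
z = (x̄−μ₀)/SE = (69.7−74)/1.2780 = -3.3646

test statistic = -3.365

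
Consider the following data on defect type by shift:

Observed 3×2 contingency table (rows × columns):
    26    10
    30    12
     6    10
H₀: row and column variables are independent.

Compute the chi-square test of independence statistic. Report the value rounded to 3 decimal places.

Row totals [36, 42, 16], col totals [62, 32], n=94
χ² = (26−23.74)²/23.74 + (10−12.26)²/12.26 + (30−27.70)²/27.70 + (12−14.30)²/14.30 + (6−10.55)²/10.55 + (10−5.45)²/5.45 = 6.9598
df = 2

test statistic = 6.960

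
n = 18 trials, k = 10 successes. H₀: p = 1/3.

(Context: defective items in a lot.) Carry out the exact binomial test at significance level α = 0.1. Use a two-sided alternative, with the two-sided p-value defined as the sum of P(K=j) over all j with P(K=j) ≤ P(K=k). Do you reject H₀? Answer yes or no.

reject H₀: yes

Exact binomial: n=18, k=10, p₀=1/3=0.3333
P(X=j) = C(n,j)·p₀^j·(1−p₀)^(n−j); p = Σ P(X=j) over j with P(X=j) ≤ P(X=10)
p-value (two-sided) = 0.07600
At α=0.1: p < α → reject H₀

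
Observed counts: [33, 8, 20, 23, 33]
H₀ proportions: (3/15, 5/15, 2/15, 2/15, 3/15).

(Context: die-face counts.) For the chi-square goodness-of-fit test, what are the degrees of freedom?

degrees of freedom = 4

df = k − 1 = 5 − 1 = 4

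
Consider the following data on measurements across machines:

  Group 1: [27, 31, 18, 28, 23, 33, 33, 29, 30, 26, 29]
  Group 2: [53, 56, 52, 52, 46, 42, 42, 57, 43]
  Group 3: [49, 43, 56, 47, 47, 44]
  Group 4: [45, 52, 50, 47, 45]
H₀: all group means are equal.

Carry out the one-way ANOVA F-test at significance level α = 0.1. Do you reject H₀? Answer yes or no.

reject H₀: yes

Group means [27.91, 49.22, 47.67, 47.80], grand mean 41.129
SSB = Σnᵢ(x̄ᵢ−x̄)² = 2990.886; SSW = ΣΣ(x−x̄ᵢ)² = 630.598
MSB = 2990.886/3 = 996.9620; MSW = 630.598/27 = 23.3555
F = MSB/MSW = 42.6864
df = (3, 27)
p-value (upper-tail) = 0.00000
At α=0.1: p < α → reject H₀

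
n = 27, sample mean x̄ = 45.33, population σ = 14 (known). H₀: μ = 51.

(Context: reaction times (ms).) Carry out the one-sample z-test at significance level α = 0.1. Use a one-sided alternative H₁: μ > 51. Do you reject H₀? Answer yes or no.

reject H₀: no

SE = σ/√n = 14/√27 = 2.6943
z = (x̄−μ₀)/SE = (45.33−51)/2.6943 = -2.1044
p-value (one-sided, H₁ greater) = 0.98233
At α=0.1: p ≥ α → fail to reject H₀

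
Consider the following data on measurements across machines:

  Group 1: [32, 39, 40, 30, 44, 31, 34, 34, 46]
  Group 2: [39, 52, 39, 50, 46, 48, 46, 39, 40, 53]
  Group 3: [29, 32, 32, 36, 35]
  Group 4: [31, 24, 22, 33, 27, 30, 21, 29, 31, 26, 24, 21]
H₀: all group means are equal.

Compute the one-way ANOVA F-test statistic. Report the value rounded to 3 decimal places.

Group means [36.67, 45.20, 32.80, 26.58], grand mean 35.139
SSB = Σnᵢ(x̄ᵢ−x̄)² = 1938.989; SSW = ΣΣ(x−x̄ᵢ)² = 777.317
MSB = 1938.989/3 = 646.3296; MSW = 777.317/32 = 24.2911
F = MSB/MSW = 26.6076
df = (3, 32)

test statistic = 26.608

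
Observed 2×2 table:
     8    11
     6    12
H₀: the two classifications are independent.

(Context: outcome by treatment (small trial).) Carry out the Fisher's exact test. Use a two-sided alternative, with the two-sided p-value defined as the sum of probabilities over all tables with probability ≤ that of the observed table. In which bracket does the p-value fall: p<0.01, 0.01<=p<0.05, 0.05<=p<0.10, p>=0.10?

p-value bracket: p>=0.10

Margins: r₁=19, r₂=18, c₁=14, c₂=23, n=37
p_obs = C(19,8)·C(18,6)/C(37,14); sum pmf over tables with pmf ≤ p_obs
p-value (two-sided) = 0.73743
→ bracket: p>=0.10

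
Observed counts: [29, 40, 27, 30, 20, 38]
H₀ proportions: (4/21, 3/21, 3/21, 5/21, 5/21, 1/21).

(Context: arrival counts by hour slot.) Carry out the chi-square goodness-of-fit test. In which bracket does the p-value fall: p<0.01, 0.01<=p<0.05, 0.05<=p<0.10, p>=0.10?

p-value bracket: p<0.01

n = 184; E_i = n·p_i = [35.05, 26.29, 26.29, 43.81, 43.81, 8.76]
χ² = (29−35.05)²/35.05 + (40−26.29)²/26.29 + (27−26.29)²/26.29 + (30−43.81)²/43.81 + (20−43.81)²/43.81 + (38−8.76)²/8.76 = 123.0774
df = 5
p-value (upper-tail) = 0.00000
→ bracket: p<0.01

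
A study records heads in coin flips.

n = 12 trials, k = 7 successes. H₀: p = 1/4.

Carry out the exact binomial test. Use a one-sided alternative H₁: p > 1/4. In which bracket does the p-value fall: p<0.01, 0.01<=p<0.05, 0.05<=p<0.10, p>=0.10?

p-value bracket: 0.01<=p<0.05

Exact binomial: n=12, k=7, p₀=1/4=0.2500
P(X≥7) from Σ C(n,i)·p₀^i·(1−p₀)^(n−i)
p-value (one-sided, H₁ greater) = 0.01425
→ bracket: 0.01<=p<0.05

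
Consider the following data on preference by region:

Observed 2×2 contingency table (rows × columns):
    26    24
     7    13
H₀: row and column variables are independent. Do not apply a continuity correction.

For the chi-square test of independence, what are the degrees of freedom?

df = (r−1)(c−1) = (2−1)·(2−1) = 1

degrees of freedom = 1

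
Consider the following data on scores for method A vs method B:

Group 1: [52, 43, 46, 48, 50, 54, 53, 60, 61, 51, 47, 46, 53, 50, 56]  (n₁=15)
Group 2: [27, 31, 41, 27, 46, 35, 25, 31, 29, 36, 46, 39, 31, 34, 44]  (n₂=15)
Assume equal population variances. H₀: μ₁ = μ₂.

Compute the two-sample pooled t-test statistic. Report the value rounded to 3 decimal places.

test statistic = 7.388

x̄₁=51.333, s₁=5.094, n₁=15
x̄₂=34.800, s₂=7.012, n₂=15
s_p² = [14·5.094² + 14·7.012²]/28 = 37.5619
SE = √(s_p²·(1/15+1/15)) = 2.2379
t = (51.333−34.800)/2.2379 = 7.3878
df = 28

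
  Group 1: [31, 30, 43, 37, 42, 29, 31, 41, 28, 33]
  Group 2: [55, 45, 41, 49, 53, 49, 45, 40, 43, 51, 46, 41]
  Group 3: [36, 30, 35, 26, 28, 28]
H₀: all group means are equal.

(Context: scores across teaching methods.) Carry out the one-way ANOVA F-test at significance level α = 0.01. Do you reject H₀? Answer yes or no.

reject H₀: yes

Group means [34.50, 46.50, 30.50], grand mean 38.786
SSB = Σnᵢ(x̄ᵢ−x̄)² = 1309.714; SSW = ΣΣ(x−x̄ᵢ)² = 647.000
MSB = 1309.714/2 = 654.8571; MSW = 647.000/25 = 25.8800
F = MSB/MSW = 25.3036
df = (2, 25)
p-value (upper-tail) = 0.00000
At α=0.01: p < α → reject H₀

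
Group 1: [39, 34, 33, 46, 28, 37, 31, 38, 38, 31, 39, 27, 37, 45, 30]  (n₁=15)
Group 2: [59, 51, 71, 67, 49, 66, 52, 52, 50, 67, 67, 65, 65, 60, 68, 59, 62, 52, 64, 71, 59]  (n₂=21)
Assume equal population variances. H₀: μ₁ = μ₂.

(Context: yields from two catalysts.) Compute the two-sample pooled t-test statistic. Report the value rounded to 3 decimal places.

x̄₁=35.533, s₁=5.668, n₁=15
x̄₂=60.762, s₂=7.224, n₂=21
s_p² = [14·5.668² + 20·7.224²]/34 = 43.9277
SE = √(s_p²·(1/15+1/21)) = 2.2406
t = (35.533−60.762)/2.2406 = -11.2597
df = 34

test statistic = -11.260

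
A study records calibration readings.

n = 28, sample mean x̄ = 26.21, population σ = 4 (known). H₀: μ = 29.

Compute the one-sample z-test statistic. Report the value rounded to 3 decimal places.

test statistic = -3.691

SE = σ/√n = 4/√28 = 0.7559
z = (x̄−μ₀)/SE = (26.21−29)/0.7559 = -3.6908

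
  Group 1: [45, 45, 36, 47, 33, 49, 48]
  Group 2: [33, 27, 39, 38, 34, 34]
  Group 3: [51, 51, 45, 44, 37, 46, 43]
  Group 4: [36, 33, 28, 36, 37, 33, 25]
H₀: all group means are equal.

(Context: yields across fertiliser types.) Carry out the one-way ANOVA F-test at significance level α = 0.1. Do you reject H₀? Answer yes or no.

reject H₀: yes

Group means [43.29, 34.17, 45.29, 32.57], grand mean 39.000
SSB = Σnᵢ(x̄ᵢ−x̄)² = 834.595; SSW = ΣΣ(x−x̄ᵢ)² = 587.405
MSB = 834.595/3 = 278.1984; MSW = 587.405/23 = 25.5393
F = MSB/MSW = 10.8929
df = (3, 23)
p-value (upper-tail) = 0.00012
At α=0.1: p < α → reject H₀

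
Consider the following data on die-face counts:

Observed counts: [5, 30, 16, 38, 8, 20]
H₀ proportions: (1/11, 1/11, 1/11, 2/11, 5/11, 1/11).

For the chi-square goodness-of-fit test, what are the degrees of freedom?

degrees of freedom = 5

df = k − 1 = 6 − 1 = 5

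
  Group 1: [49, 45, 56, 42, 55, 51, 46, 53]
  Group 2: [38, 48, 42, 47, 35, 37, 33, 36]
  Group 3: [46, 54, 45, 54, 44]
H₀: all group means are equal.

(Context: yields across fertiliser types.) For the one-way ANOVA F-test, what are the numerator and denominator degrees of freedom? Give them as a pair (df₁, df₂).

degrees of freedom = [2, 18]

k = 3 groups, N = 21 total
df = (k−1, N−k) = (3−1, 21−3) = (2, 18)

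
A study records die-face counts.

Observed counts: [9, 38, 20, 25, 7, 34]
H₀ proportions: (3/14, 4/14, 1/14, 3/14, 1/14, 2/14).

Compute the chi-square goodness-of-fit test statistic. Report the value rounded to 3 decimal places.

n = 133; E_i = n·p_i = [28.50, 38.00, 9.50, 28.50, 9.50, 19.00]
χ² = (9−28.50)²/28.50 + (38−38.00)²/38.00 + (20−9.50)²/9.50 + (25−28.50)²/28.50 + (7−9.50)²/9.50 + (34−19.00)²/19.00 = 37.8772
df = 5

test statistic = 37.877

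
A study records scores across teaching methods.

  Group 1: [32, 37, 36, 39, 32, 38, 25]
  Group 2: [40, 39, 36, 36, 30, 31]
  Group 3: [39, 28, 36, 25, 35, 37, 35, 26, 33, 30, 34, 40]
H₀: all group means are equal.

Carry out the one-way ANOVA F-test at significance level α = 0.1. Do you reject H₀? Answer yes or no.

Group means [34.14, 35.33, 33.17], grand mean 33.960
SSB = Σnᵢ(x̄ᵢ−x̄)² = 19.103; SSW = ΣΣ(x−x̄ᵢ)² = 491.857
MSB = 19.103/2 = 9.5514; MSW = 491.857/22 = 22.3571
F = MSB/MSW = 0.4272
df = (2, 22)
p-value (upper-tail) = 0.65762
At α=0.1: p ≥ α → fail to reject H₀

reject H₀: no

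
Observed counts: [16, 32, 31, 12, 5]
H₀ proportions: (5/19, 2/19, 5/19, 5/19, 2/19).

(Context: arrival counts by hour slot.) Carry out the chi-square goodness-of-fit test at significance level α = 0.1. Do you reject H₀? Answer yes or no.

reject H₀: yes

n = 96; E_i = n·p_i = [25.26, 10.11, 25.26, 25.26, 10.11]
χ² = (16−25.26)²/25.26 + (32−10.11)²/10.11 + (31−25.26)²/25.26 + (12−25.26)²/25.26 + (5−10.11)²/10.11 = 61.6802
df = 4
p-value (upper-tail) = 0.00000
At α=0.1: p < α → reject H₀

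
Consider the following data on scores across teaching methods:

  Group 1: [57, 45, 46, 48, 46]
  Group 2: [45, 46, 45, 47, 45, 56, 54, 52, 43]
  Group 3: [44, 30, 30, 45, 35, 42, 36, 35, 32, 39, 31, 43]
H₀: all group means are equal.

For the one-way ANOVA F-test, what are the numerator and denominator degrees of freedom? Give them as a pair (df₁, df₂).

degrees of freedom = [2, 23]

k = 3 groups, N = 26 total
df = (k−1, N−k) = (3−1, 26−3) = (2, 23)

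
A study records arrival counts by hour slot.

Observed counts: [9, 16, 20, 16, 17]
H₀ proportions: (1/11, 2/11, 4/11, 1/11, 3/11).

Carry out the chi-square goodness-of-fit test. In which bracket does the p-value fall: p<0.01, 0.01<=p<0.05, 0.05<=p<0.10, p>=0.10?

p-value bracket: p<0.01

n = 78; E_i = n·p_i = [7.09, 14.18, 28.36, 7.09, 21.27]
χ² = (9−7.09)²/7.09 + (16−14.18)²/14.18 + (20−28.36)²/28.36 + (16−7.09)²/7.09 + (17−21.27)²/21.27 = 15.2650
df = 4
p-value (upper-tail) = 0.00418
→ bracket: p<0.01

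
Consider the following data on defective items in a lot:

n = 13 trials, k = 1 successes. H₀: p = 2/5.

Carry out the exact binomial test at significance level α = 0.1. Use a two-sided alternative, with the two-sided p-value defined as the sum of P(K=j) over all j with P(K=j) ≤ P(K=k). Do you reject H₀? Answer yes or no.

Exact binomial: n=13, k=1, p₀=2/5=0.4000
P(X=j) = C(n,j)·p₀^j·(1−p₀)^(n−j); p = Σ P(X=j) over j with P(X=j) ≤ P(X=1)
p-value (two-sided) = 0.02042
At α=0.1: p < α → reject H₀

reject H₀: yes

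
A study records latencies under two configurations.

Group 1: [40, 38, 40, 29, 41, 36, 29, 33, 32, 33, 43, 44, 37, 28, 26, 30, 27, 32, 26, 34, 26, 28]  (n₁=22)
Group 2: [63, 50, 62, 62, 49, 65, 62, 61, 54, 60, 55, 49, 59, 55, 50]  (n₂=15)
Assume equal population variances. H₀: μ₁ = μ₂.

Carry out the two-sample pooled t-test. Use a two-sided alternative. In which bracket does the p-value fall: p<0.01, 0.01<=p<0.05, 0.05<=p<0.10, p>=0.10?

x̄₁=33.273, s₁=5.808, n₁=22
x̄₂=57.067, s₂=5.650, n₂=15
s_p² = [21·5.808² + 14·5.650²]/35 = 33.0085
SE = √(s_p²·(1/22+1/15)) = 1.9238
t = (33.273−57.067)/1.9238 = -12.3683
df = 35
p-value (two-sided) = 0.00000
→ bracket: p<0.01

p-value bracket: p<0.01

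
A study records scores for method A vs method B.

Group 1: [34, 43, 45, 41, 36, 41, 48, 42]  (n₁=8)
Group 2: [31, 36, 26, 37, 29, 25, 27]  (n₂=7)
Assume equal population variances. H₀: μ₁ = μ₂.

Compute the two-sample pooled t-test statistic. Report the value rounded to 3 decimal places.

x̄₁=41.250, s₁=4.528, n₁=8
x̄₂=30.143, s₂=4.776, n₂=7
s_p² = [7·4.528² + 6·4.776²]/13 = 21.5659
SE = √(s_p²·(1/8+1/7)) = 2.4035
t = (41.250−30.143)/2.4035 = 4.6213
df = 13

test statistic = 4.621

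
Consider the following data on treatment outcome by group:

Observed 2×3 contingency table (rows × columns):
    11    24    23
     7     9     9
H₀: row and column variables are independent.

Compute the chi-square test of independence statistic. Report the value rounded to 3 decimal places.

Row totals [58, 25], col totals [18, 33, 32], n=83
χ² = (11−12.58)²/12.58 + (24−23.06)²/23.06 + (23−22.36)²/22.36 + (7−5.42)²/5.42 + (9−9.94)²/9.94 + (9−9.64)²/9.64 = 0.8452
df = 2

test statistic = 0.845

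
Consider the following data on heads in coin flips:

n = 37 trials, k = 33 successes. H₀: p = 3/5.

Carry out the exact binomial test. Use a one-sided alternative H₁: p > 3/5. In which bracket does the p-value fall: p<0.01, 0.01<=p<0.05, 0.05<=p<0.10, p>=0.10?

Exact binomial: n=37, k=33, p₀=3/5=0.6000
P(X≥33) from Σ C(n,i)·p₀^i·(1−p₀)^(n−i)
p-value (one-sided, H₁ greater) = 0.00010
→ bracket: p<0.01

p-value bracket: p<0.01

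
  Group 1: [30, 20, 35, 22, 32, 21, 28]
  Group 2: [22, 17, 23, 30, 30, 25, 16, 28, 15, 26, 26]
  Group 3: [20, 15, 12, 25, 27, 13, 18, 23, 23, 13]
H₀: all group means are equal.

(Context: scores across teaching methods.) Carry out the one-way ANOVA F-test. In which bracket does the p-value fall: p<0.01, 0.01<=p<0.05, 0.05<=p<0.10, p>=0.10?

p-value bracket: 0.01<=p<0.05

Group means [26.86, 23.45, 18.90], grand mean 22.679
SSB = Σnᵢ(x̄ᵢ−x̄)² = 271.623; SSW = ΣΣ(x−x̄ᵢ)² = 772.484
MSB = 271.623/2 = 135.8114; MSW = 772.484/25 = 30.8994
F = MSB/MSW = 4.3953
df = (2, 25)
p-value (upper-tail) = 0.02314
→ bracket: 0.01<=p<0.05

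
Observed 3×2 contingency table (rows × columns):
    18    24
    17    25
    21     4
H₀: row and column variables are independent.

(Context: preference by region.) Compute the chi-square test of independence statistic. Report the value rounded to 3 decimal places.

test statistic = 13.869

Row totals [42, 42, 25], col totals [56, 53], n=109
χ² = (18−21.58)²/21.58 + (24−20.42)²/20.42 + (17−21.58)²/21.58 + (25−20.42)²/20.42 + (21−12.84)²/12.84 + (4−12.16)²/12.16 = 13.8689
df = 2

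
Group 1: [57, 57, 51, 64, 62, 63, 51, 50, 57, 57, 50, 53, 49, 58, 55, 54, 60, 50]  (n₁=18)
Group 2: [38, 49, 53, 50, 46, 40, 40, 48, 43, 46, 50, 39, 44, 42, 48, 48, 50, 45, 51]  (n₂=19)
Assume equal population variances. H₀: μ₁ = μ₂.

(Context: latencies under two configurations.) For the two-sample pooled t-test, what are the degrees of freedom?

degrees of freedom = 35

df = n₁ + n₂ − 2 = 18 + 19 − 2 = 35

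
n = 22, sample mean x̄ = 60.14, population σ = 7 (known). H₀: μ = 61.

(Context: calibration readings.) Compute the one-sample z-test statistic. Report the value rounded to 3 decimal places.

test statistic = -0.576

SE = σ/√n = 7/√22 = 1.4924
z = (x̄−μ₀)/SE = (60.14−61)/1.4924 = -0.5763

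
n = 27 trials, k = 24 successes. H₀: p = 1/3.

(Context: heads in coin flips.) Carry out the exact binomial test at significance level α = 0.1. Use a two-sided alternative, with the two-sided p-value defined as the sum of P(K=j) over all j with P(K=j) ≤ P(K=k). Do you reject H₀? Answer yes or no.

reject H₀: yes

Exact binomial: n=27, k=24, p₀=1/3=0.3333
P(X=j) = C(n,j)·p₀^j·(1−p₀)^(n−j); p = Σ P(X=j) over j with P(X=j) ≤ P(X=24)
p-value (two-sided) = 0.00000
At α=0.1: p < α → reject H₀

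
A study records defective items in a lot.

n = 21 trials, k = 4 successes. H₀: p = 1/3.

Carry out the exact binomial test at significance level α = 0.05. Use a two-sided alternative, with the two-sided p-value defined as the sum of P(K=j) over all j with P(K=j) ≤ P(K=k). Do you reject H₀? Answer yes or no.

reject H₀: no

Exact binomial: n=21, k=4, p₀=1/3=0.3333
P(X=j) = C(n,j)·p₀^j·(1−p₀)^(n−j); p = Σ P(X=j) over j with P(X=j) ≤ P(X=4)
p-value (two-sided) = 0.24594
At α=0.05: p ≥ α → fail to reject H₀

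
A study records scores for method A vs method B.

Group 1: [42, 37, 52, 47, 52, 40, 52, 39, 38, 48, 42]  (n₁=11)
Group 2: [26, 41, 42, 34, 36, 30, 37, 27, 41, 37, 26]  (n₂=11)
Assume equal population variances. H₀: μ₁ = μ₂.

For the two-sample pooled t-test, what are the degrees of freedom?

df = n₁ + n₂ − 2 = 11 + 11 − 2 = 20

degrees of freedom = 20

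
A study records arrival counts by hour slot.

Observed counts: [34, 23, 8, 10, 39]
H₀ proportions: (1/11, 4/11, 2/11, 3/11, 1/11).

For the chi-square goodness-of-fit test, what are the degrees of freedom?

df = k − 1 = 5 − 1 = 4

degrees of freedom = 4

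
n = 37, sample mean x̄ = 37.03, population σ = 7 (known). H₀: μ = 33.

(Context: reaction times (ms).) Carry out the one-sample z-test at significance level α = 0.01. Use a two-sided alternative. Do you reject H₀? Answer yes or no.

SE = σ/√n = 7/√37 = 1.1508
z = (x̄−μ₀)/SE = (37.03−33)/1.1508 = 3.5019
p-value (two-sided) = 0.00046
At α=0.01: p < α → reject H₀

reject H₀: yes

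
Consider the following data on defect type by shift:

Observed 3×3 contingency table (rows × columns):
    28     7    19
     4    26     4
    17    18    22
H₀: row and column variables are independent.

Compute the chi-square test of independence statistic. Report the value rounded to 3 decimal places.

test statistic = 40.046

Row totals [54, 34, 57], col totals [49, 51, 45], n=145
χ² = (28−18.25)²/18.25 + (7−18.99)²/18.99 + (19−16.76)²/16.76 + (4−11.49)²/11.49 + (26−11.96)²/11.96 + (4−10.55)²/10.55 + (17−19.26)²/19.26 + (18−20.05)²/20.05 + (22−17.69)²/17.69 = 40.0463
df = 4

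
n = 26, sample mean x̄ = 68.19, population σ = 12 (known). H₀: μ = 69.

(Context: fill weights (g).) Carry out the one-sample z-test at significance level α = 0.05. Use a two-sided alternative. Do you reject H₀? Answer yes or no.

SE = σ/√n = 12/√26 = 2.3534
z = (x̄−μ₀)/SE = (68.19−69)/2.3534 = -0.3442
p-value (two-sided) = 0.73071
At α=0.05: p ≥ α → fail to reject H₀

reject H₀: no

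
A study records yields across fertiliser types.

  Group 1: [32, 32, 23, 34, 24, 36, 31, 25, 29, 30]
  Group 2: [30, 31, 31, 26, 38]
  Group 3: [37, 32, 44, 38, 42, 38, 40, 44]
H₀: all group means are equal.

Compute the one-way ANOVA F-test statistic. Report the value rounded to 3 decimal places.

Group means [29.60, 31.20, 39.38], grand mean 33.348
SSB = Σnᵢ(x̄ᵢ−x̄)² = 454.142; SSW = ΣΣ(x−x̄ᵢ)² = 359.075
MSB = 454.142/2 = 227.0712; MSW = 359.075/20 = 17.9537
F = MSB/MSW = 12.6476
df = (2, 20)

test statistic = 12.648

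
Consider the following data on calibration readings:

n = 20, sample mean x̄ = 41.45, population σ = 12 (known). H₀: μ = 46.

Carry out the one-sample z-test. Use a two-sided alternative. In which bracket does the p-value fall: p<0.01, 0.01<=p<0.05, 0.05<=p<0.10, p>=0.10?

p-value bracket: 0.05<=p<0.10

SE = σ/√n = 12/√20 = 2.6833
z = (x̄−μ₀)/SE = (41.45−46)/2.6833 = -1.6957
p-value (two-sided) = 0.08995
→ bracket: 0.05<=p<0.10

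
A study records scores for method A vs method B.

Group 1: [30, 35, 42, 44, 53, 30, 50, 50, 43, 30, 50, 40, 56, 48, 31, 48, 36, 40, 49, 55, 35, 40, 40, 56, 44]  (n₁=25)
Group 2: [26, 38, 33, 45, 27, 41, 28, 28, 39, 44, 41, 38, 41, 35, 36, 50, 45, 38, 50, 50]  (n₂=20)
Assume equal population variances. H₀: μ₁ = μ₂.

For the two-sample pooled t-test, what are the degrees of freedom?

degrees of freedom = 43

df = n₁ + n₂ − 2 = 25 + 20 − 2 = 43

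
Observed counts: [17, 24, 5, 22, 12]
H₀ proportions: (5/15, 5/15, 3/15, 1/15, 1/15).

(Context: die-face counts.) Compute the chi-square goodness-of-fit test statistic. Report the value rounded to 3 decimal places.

test statistic = 71.750

n = 80; E_i = n·p_i = [26.67, 26.67, 16.00, 5.33, 5.33]
χ² = (17−26.67)²/26.67 + (24−26.67)²/26.67 + (5−16.00)²/16.00 + (22−5.33)²/5.33 + (12−5.33)²/5.33 = 71.7500
df = 4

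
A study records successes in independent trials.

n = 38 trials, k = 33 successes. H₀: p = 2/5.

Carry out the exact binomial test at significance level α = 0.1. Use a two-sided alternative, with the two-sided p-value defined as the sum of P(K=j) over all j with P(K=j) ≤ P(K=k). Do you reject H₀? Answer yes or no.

reject H₀: yes

Exact binomial: n=38, k=33, p₀=2/5=0.4000
P(X=j) = C(n,j)·p₀^j·(1−p₀)^(n−j); p = Σ P(X=j) over j with P(X=j) ≤ P(X=33)
p-value (two-sided) = 0.00000
At α=0.1: p < α → reject H₀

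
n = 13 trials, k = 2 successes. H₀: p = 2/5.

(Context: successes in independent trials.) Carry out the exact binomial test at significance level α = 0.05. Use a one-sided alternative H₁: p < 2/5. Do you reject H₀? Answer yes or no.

reject H₀: no

Exact binomial: n=13, k=2, p₀=2/5=0.4000
P(X≤2) from Σ C(n,i)·p₀^i·(1−p₀)^(n−i)
p-value (one-sided, H₁ less) = 0.05790
At α=0.05: p ≥ α → fail to reject H₀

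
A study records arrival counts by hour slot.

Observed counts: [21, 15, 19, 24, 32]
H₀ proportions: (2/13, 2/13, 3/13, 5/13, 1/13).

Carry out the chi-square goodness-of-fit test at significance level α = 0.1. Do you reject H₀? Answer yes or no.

n = 111; E_i = n·p_i = [17.08, 17.08, 25.62, 42.69, 8.54]
χ² = (21−17.08)²/17.08 + (15−17.08)²/17.08 + (19−25.62)²/25.62 + (24−42.69)²/42.69 + (32−8.54)²/8.54 = 75.5129
df = 4
p-value (upper-tail) = 0.00000
At α=0.1: p < α → reject H₀

reject H₀: yes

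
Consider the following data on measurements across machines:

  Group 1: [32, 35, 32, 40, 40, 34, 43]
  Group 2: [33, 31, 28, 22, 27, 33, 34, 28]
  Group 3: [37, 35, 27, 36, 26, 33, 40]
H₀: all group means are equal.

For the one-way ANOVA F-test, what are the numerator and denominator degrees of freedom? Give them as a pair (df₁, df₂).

k = 3 groups, N = 22 total
df = (k−1, N−k) = (3−1, 22−3) = (2, 19)

degrees of freedom = [2, 19]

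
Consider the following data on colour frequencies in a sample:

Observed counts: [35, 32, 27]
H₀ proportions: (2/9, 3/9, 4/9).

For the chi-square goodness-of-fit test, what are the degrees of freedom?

df = k − 1 = 3 − 1 = 2

degrees of freedom = 2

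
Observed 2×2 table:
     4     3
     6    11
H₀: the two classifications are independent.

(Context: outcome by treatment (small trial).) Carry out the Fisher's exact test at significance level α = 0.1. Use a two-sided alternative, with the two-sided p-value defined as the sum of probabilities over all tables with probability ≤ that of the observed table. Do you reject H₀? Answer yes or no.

Margins: r₁=7, r₂=17, c₁=10, c₂=14, n=24
p_obs = C(7,4)·C(17,6)/C(24,10); sum pmf over tables with pmf ≤ p_obs
p-value (two-sided) = 0.39264
At α=0.1: p ≥ α → fail to reject H₀

reject H₀: no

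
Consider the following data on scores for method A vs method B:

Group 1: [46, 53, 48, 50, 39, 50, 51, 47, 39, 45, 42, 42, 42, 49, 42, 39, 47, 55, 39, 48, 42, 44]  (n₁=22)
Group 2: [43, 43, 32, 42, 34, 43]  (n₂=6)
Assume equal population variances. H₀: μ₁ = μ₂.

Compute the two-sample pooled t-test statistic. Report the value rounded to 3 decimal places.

x̄₁=45.409, s₁=4.778, n₁=22
x̄₂=39.500, s₂=5.089, n₂=6
s_p² = [21·4.778² + 5·5.089²]/26 = 23.4161
SE = √(s_p²·(1/22+1/6)) = 2.2287
t = (45.409−39.500)/2.2287 = 2.6514
df = 26

test statistic = 2.651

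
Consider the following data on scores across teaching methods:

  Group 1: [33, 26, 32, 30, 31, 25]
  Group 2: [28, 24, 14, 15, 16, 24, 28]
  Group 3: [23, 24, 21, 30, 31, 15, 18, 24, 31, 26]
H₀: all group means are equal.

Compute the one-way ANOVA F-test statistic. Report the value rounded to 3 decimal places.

Group means [29.50, 21.29, 24.30], grand mean 24.739
SSB = Σnᵢ(x̄ᵢ−x̄)² = 221.406; SSW = ΣΣ(x−x̄ᵢ)² = 543.029
MSB = 221.406/2 = 110.7031; MSW = 543.029/20 = 27.1514
F = MSB/MSW = 4.0772
df = (2, 20)

test statistic = 4.077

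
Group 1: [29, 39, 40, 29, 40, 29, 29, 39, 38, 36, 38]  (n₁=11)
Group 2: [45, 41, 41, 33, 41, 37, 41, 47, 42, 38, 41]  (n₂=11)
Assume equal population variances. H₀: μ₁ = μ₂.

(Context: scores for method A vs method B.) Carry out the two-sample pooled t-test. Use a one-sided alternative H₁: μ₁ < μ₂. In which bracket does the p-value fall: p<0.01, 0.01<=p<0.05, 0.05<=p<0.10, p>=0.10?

p-value bracket: p<0.01

x̄₁=35.091, s₁=4.949, n₁=11
x̄₂=40.636, s₂=3.749, n₂=11
s_p² = [10·4.949² + 10·3.749²]/20 = 19.2727
SE = √(s_p²·(1/11+1/11)) = 1.8719
t = (35.091−40.636)/1.8719 = -2.9624
df = 20
p-value (one-sided, H₁ less) = 0.00385
→ bracket: p<0.01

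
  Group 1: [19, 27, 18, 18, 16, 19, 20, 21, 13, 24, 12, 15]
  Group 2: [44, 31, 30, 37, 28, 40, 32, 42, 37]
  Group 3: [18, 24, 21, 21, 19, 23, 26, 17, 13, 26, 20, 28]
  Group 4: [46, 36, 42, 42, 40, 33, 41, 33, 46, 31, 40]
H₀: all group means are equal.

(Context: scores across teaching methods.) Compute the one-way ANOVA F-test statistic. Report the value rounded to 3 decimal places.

Group means [18.50, 35.67, 21.33, 39.09], grand mean 27.932
SSB = Σnᵢ(x̄ᵢ−x̄)² = 3498.220; SSW = ΣΣ(x−x̄ᵢ)² = 932.576
MSB = 3498.220/3 = 1166.0732; MSW = 932.576/40 = 23.3144
F = MSB/MSW = 50.0152
df = (3, 40)

test statistic = 50.015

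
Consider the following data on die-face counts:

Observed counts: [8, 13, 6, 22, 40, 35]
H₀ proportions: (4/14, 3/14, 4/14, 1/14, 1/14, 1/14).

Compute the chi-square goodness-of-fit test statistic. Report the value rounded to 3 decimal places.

test statistic = 258.780

n = 124; E_i = n·p_i = [35.43, 26.57, 35.43, 8.86, 8.86, 8.86]
χ² = (8−35.43)²/35.43 + (13−26.57)²/26.57 + (6−35.43)²/35.43 + (22−8.86)²/8.86 + (40−8.86)²/8.86 + (35−8.86)²/8.86 = 258.7796
df = 5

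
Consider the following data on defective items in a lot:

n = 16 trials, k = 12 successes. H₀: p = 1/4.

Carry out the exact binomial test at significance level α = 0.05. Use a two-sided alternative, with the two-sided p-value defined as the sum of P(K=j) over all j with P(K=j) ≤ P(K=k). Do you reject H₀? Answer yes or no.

reject H₀: yes

Exact binomial: n=16, k=12, p₀=1/4=0.2500
P(X=j) = C(n,j)·p₀^j·(1−p₀)^(n−j); p = Σ P(X=j) over j with P(X=j) ≤ P(X=12)
p-value (two-sided) = 0.00004
At α=0.05: p < α → reject H₀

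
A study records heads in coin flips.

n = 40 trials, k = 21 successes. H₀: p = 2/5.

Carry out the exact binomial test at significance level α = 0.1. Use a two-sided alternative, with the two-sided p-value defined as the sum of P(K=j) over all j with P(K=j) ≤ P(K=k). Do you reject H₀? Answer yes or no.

Exact binomial: n=40, k=21, p₀=2/5=0.4000
P(X=j) = C(n,j)·p₀^j·(1−p₀)^(n−j); p = Σ P(X=j) over j with P(X=j) ≤ P(X=21)
p-value (two-sided) = 0.10957
At α=0.1: p ≥ α → fail to reject H₀

reject H₀: no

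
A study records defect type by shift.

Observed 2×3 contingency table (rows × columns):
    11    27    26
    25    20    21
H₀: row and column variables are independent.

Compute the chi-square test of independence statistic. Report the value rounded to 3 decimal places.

Row totals [64, 66], col totals [36, 47, 47], n=130
χ² = (11−17.72)²/17.72 + (27−23.14)²/23.14 + (26−23.14)²/23.14 + (25−18.28)²/18.28 + (20−23.86)²/23.86 + (21−23.86)²/23.86 = 6.9898
df = 2

test statistic = 6.990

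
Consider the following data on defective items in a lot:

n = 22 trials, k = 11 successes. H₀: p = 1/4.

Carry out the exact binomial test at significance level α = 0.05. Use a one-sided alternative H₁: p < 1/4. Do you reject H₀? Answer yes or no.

Exact binomial: n=22, k=11, p₀=1/4=0.2500
P(X≤11) from Σ C(n,i)·p₀^i·(1−p₀)^(n−i)
p-value (one-sided, H₁ less) = 0.99713
At α=0.05: p ≥ α → fail to reject H₀

reject H₀: no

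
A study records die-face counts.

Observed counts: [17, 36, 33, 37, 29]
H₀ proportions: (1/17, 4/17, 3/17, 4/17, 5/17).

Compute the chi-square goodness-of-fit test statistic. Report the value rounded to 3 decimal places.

n = 152; E_i = n·p_i = [8.94, 35.76, 26.82, 35.76, 44.71]
χ² = (17−8.94)²/8.94 + (36−35.76)²/35.76 + (33−26.82)²/26.82 + (37−35.76)²/35.76 + (29−44.71)²/44.71 = 14.2477
df = 4

test statistic = 14.248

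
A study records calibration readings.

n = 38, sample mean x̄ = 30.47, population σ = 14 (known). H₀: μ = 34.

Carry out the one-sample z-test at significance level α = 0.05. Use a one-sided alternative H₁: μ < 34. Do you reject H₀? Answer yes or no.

SE = σ/√n = 14/√38 = 2.2711
z = (x̄−μ₀)/SE = (30.47−34)/2.2711 = -1.5543
p-value (one-sided, H₁ less) = 0.06005
At α=0.05: p ≥ α → fail to reject H₀

reject H₀: no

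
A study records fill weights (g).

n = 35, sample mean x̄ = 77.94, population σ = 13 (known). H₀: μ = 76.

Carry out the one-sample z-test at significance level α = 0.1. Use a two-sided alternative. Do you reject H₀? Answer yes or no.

reject H₀: no

SE = σ/√n = 13/√35 = 2.1974
z = (x̄−μ₀)/SE = (77.94−76)/2.1974 = 0.8829
p-value (two-sided) = 0.37731
At α=0.1: p ≥ α → fail to reject H₀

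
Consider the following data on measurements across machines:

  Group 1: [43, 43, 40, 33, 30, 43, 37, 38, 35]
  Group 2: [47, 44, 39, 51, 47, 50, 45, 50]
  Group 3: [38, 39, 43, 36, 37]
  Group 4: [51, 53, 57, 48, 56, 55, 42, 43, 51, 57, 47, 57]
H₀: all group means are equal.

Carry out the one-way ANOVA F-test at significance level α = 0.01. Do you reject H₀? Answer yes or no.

Group means [38.00, 46.62, 38.60, 51.42], grand mean 44.853
SSB = Σnᵢ(x̄ᵢ−x̄)² = 1160.273; SSW = ΣΣ(x−x̄ᵢ)² = 637.992
MSB = 1160.273/3 = 386.7577; MSW = 637.992/30 = 21.2664
F = MSB/MSW = 18.1863
df = (3, 30)
p-value (upper-tail) = 0.00000
At α=0.01: p < α → reject H₀

reject H₀: yes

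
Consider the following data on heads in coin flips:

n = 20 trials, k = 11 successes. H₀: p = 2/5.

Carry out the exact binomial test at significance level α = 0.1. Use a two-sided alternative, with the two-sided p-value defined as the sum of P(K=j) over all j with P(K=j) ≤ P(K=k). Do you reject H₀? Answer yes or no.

reject H₀: no

Exact binomial: n=20, k=11, p₀=2/5=0.4000
P(X=j) = C(n,j)·p₀^j·(1−p₀)^(n−j); p = Σ P(X=j) over j with P(X=j) ≤ P(X=11)
p-value (two-sided) = 0.17847
At α=0.1: p ≥ α → fail to reject H₀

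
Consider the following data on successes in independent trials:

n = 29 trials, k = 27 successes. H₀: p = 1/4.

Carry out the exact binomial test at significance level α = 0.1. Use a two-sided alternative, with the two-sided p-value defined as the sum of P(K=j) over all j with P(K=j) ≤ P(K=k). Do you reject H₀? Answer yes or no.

Exact binomial: n=29, k=27, p₀=1/4=0.2500
P(X=j) = C(n,j)·p₀^j·(1−p₀)^(n−j); p = Σ P(X=j) over j with P(X=j) ≤ P(X=27)
p-value (two-sided) = 0.00000
At α=0.1: p < α → reject H₀

reject H₀: yes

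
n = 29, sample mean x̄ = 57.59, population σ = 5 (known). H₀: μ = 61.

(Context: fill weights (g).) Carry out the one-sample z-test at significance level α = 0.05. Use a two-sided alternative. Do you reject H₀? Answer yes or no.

reject H₀: yes

SE = σ/√n = 5/√29 = 0.9285
z = (x̄−μ₀)/SE = (57.59−61)/0.9285 = -3.6727
p-value (two-sided) = 0.00024
At α=0.05: p < α → reject H₀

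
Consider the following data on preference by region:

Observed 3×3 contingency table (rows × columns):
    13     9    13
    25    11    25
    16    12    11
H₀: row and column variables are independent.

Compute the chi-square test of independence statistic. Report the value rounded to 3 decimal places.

test statistic = 2.885

Row totals [35, 61, 39], col totals [54, 32, 49], n=135
χ² = (13−14.00)²/14.00 + (9−8.30)²/8.30 + (13−12.70)²/12.70 + (25−24.40)²/24.40 + (11−14.46)²/14.46 + (25−22.14)²/22.14 + (16−15.60)²/15.60 + (12−9.24)²/9.24 + (11−14.16)²/14.16 = 2.8847
df = 4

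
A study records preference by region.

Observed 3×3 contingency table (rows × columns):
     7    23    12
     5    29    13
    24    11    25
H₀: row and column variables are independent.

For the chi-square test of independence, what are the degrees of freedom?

df = (r−1)(c−1) = (3−1)·(3−1) = 4

degrees of freedom = 4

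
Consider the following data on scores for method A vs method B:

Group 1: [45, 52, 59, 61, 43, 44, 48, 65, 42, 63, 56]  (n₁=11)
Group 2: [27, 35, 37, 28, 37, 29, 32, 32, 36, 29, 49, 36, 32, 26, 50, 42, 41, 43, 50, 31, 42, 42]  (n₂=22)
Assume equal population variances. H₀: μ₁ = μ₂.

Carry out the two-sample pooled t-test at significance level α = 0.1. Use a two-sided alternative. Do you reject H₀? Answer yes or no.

x̄₁=52.545, s₁=8.618, n₁=11
x̄₂=36.636, s₂=7.410, n₂=22
s_p² = [10·8.618² + 21·7.410²]/31 = 61.1554
SE = √(s_p²·(1/11+1/22)) = 2.8878
t = (52.545−36.636)/2.8878 = 5.5091
df = 31
p-value (two-sided) = 0.00000
At α=0.1: p < α → reject H₀

reject H₀: yes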